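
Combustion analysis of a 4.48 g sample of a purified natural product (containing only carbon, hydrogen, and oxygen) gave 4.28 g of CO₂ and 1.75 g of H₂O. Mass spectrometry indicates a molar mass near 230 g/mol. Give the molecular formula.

C5H10O10

mol C = 4.28 g CO₂ ÷ 44.009 g/mol = 0.09725 mol
mol H = 2 × 1.75 g H₂O ÷ 18.015 g/mol = 0.1943 mol
mass O = 4.48 − (1.168 + 0.1958) = 3.116 g → mol O = 3.116 ÷ 15.999 = 0.1948 mol
Divide by the smallest (0.09725 mol): C 1.000, H 1.998, O 2.003
Empirical formula: CH2O2
Empirical-formula mass = 46.02 g/mol; 230 ÷ 46.02 ≈ 5, so the molecular formula is C5H10O10.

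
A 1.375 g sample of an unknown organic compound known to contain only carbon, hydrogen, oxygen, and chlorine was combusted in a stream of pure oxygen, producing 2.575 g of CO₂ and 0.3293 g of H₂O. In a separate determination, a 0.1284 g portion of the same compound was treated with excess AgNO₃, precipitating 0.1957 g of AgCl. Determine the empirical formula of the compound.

C8H5Cl2O

mol C = 2.575 g CO₂ ÷ 44.009 g/mol = 0.058511 mol
mol H = 2 × 0.3293 g H₂O ÷ 18.015 g/mol = 0.036558 mol
From the AgCl data: mol Cl per gram of compound = (0.1957 ÷ 143.318) ÷ 0.1284 = 0.010635 mol/g, so in the 1.375 g combustion sample mol Cl = 0.014623 mol
mass O = 1.375 − (0.70277 + 0.036851 + 0.51837) = 0.11700 g → mol O = 0.11700 ÷ 15.999 = 0.0073130 mol
Divide by the smallest (0.0073130 mol): C 8.001, H 4.999, Cl 2.000, O 1.000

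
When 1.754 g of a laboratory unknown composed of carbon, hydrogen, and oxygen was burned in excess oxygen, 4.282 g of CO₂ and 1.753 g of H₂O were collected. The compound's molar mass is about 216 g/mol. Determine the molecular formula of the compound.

mol C = 4.282 g CO₂ ÷ 44.009 g/mol = 0.097298 mol
mol H = 2 × 1.753 g H₂O ÷ 18.015 g/mol = 0.19462 mol
mass O = 1.754 − (1.1686 + 0.19617) = 0.38918 g → mol O = 0.38918 ÷ 15.999 = 0.024325 mol
Divide by the smallest (0.024325 mol): C 4.000, H 8.001, O 1.000
Empirical formula: C4H8O
Empirical-formula mass = 72.11 g/mol; 216 ÷ 72.11 ≈ 3, so the molecular formula is C12H24O3.

C12H24O3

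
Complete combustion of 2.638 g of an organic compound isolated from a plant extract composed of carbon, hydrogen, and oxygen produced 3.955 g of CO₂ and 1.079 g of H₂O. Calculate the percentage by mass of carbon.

40.92%

mol C = 3.955 g CO₂ ÷ 44.009 g/mol = 0.089868 mol
mol H = 2 × 1.079 g H₂O ÷ 18.015 g/mol = 0.11979 mol
mass O = 2.638 − (1.0794 + 0.12075) = 1.4378 g → mol O = 1.4378 ÷ 15.999 = 0.089871 mol
mass % C = 1.0794 g ÷ 2.638 g × 100%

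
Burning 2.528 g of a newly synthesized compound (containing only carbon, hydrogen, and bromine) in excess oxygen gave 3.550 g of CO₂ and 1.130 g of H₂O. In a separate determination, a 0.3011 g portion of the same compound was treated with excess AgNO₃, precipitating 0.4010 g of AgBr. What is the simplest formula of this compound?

mol C = 3.550 g CO₂ ÷ 44.009 g/mol = 0.080665 mol
mol H = 2 × 1.130 g H₂O ÷ 18.015 g/mol = 0.12545 mol
From the AgBr data: mol Br per gram of compound = (0.4010 ÷ 187.772) ÷ 0.3011 = 0.0070926 mol/g, so in the 2.528 g combustion sample mol Br = 0.017930 mol
Divide by the smallest (0.017930 mol): C 4.499, H 6.997, Br 1.000
Multiplying each by 2 gives whole numbers: C 9.00, H 13.99, Br 2.00

C9H14Br2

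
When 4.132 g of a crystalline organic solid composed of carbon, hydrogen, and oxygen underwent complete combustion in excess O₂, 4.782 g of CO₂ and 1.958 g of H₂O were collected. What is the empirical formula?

C2H4O3

mol C = 4.782 g CO₂ ÷ 44.009 g/mol = 0.10866 mol
mol H = 2 × 1.958 g H₂O ÷ 18.015 g/mol = 0.21737 mol
mass O = 4.132 − (1.3051 + 0.21911) = 2.6078 g → mol O = 2.6078 ÷ 15.999 = 0.16300 mol
Divide by the smallest (0.10866 mol): C 1.000, H 2.001, O 1.500
Multiplying each by 2 gives whole numbers: C 2.00, H 4.00, O 3.00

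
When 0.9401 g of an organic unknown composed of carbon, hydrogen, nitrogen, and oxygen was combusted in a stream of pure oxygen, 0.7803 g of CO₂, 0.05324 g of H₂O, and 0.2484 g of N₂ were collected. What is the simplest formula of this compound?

C3HN3O5

mol C = 0.7803 g CO₂ ÷ 44.009 g/mol = 0.017730 mol
mol H = 2 × 0.05324 g H₂O ÷ 18.015 g/mol = 0.0059106 mol
mol N = 2 × 0.2484 g N₂ ÷ 28.014 g/mol = 0.017734 mol
mass O = 0.9401 − (0.21296 + 0.0059579 + 0.24840) = 0.47278 g → mol O = 0.47278 ÷ 15.999 = 0.029551 mol
Divide by the smallest (0.0059106 mol): C 3.000, H 1.000, N 3.000, O 5.000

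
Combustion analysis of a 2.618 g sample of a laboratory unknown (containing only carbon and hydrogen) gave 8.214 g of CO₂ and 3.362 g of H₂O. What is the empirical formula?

mol C = 8.214 g CO₂ ÷ 44.009 g/mol = 0.18664 mol
mol H = 2 × 3.362 g H₂O ÷ 18.015 g/mol = 0.37324 mol
Divide by the smallest (0.18664 mol): C 1.000, H 2.000

CH2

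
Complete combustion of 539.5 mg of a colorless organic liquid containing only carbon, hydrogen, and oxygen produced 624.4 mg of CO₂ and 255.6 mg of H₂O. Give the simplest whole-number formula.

C2H4O3

mol C = 0.6244 g CO₂ ÷ 44.009 g/mol = 0.014188 mol
mol H = 2 × 0.2556 g H₂O ÷ 18.015 g/mol = 0.028376 mol
mass O = 0.5395 − (0.17041 + 0.028603) = 0.34048 g → mol O = 0.34048 ÷ 15.999 = 0.021282 mol
Divide by the smallest (0.014188 mol): C 1.000, H 2.000, O 1.500
Multiplying each by 2 gives whole numbers: C 2.00, H 4.00, O 3.00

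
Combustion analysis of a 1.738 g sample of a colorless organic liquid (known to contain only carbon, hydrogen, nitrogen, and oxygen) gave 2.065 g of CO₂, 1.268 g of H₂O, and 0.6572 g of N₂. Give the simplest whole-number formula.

mol C = 2.065 g CO₂ ÷ 44.009 g/mol = 0.046922 mol
mol H = 2 × 1.268 g H₂O ÷ 18.015 g/mol = 0.14077 mol
mol N = 2 × 0.6572 g N₂ ÷ 28.014 g/mol = 0.046919 mol
mass O = 1.738 − (0.56358 + 0.14190 + 0.65720) = 0.37532 g → mol O = 0.37532 ÷ 15.999 = 0.023459 mol
Divide by the smallest (0.023459 mol): C 2.000, H 6.001, N 2.000, O 1.000

C2H6N2O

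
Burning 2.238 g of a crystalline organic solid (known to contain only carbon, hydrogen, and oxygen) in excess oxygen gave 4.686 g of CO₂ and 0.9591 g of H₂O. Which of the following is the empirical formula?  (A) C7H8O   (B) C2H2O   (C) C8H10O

mol C = 4.686 g CO₂ ÷ 44.009 g/mol = 0.10648 mol
mol H = 2 × 0.9591 g H₂O ÷ 18.015 g/mol = 0.10648 mol
mass O = 2.238 − (1.2789 + 0.10733) = 0.85176 g → mol O = 0.85176 ÷ 15.999 = 0.053238 mol
Divide by the smallest (0.053238 mol): C 2.000, H 2.000, O 1.000

(B) C2H2O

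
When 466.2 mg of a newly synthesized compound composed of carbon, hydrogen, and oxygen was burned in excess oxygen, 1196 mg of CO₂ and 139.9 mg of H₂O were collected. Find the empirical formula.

C7H4O2

mol C = 1.196 g CO₂ ÷ 44.009 g/mol = 0.027176 mol
mol H = 2 × 0.1399 g H₂O ÷ 18.015 g/mol = 0.015532 mol
mass O = 0.4662 − (0.32641 + 0.015656) = 0.12413 g → mol O = 0.12413 ÷ 15.999 = 0.0077586 mol
Divide by the smallest (0.0077586 mol): C 3.503, H 2.002, O 1.000
Multiplying each by 2 gives whole numbers: C 7.01, H 4.00, O 2.00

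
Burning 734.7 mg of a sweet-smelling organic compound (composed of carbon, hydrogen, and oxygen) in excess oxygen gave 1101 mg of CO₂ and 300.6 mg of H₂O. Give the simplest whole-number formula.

mol C = 1.101 g CO₂ ÷ 44.009 g/mol = 0.025018 mol
mol H = 2 × 0.3006 g H₂O ÷ 18.015 g/mol = 0.033372 mol
mass O = 0.7347 − (0.30049 + 0.033639) = 0.40057 g → mol O = 0.40057 ÷ 15.999 = 0.025037 mol
Divide by the smallest (0.025018 mol): C 1.000, H 1.334, O 1.001
Multiplying each by 3 gives whole numbers: C 3.00, H 4.00, O 3.00

C3H4O3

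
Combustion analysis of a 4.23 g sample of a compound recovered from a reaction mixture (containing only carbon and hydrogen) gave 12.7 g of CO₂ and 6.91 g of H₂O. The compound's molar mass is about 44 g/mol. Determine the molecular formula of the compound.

mol C = 12.7 g CO₂ ÷ 44.009 g/mol = 0.2886 mol
mol H = 2 × 6.91 g H₂O ÷ 18.015 g/mol = 0.7671 mol
Divide by the smallest (0.2886 mol): C 1.000, H 2.658
Multiplying each by 3 gives whole numbers: C 3.00, H 7.98
Empirical formula: C3H8
Empirical-formula mass = 44.10 g/mol; 44 ÷ 44.10 ≈ 1, so the molecular formula is C3H8.

C3H8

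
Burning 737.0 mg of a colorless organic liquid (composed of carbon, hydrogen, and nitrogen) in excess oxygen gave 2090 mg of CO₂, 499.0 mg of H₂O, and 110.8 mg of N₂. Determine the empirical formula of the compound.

mol C = 2.090 g CO₂ ÷ 44.009 g/mol = 0.047490 mol
mol H = 2 × 0.4990 g H₂O ÷ 18.015 g/mol = 0.055398 mol
mol N = 2 × 0.1108 g N₂ ÷ 28.014 g/mol = 0.0079103 mol
Divide by the smallest (0.0079103 mol): C 6.004, H 7.003, N 1.000

C6H7N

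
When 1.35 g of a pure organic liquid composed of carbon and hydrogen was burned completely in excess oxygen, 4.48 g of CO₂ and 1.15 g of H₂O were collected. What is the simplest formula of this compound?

mol C = 4.48 g CO₂ ÷ 44.009 g/mol = 0.1018 mol
mol H = 2 × 1.15 g H₂O ÷ 18.015 g/mol = 0.1277 mol
Divide by the smallest (0.1018 mol): C 1.000, H 1.254
Multiplying each by 4 gives whole numbers: C 4.00, H 5.02

C4H5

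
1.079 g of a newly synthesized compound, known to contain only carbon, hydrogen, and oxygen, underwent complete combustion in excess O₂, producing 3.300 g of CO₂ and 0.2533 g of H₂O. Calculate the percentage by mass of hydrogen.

mol C = 3.300 g CO₂ ÷ 44.009 g/mol = 0.074985 mol
mol H = 2 × 0.2533 g H₂O ÷ 18.015 g/mol = 0.028121 mol
mass O = 1.079 − (0.90064 + 0.028346) = 0.15001 g → mol O = 0.15001 ÷ 15.999 = 0.0093764 mol
mass % H = 0.028346 g ÷ 1.079 g × 100%

2.63%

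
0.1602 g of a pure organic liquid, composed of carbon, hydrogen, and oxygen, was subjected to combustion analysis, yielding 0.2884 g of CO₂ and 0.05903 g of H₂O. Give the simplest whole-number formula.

mol C = 0.2884 g CO₂ ÷ 44.009 g/mol = 0.0065532 mol
mol H = 2 × 0.05903 g H₂O ÷ 18.015 g/mol = 0.0065534 mol
mass O = 0.1602 − (0.078711 + 0.0066059) = 0.074884 g → mol O = 0.074884 ÷ 15.999 = 0.0046805 mol
Divide by the smallest (0.0046805 mol): C 1.400, H 1.400, O 1.000
Multiplying each by 5 gives whole numbers: C 7.00, H 7.00, O 5.00

C7H7O5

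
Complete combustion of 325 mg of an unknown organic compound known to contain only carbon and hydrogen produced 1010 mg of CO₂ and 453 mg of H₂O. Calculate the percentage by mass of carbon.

84.8%

mol C = 1.01 g CO₂ ÷ 44.009 g/mol = 0.02295 mol
mol H = 2 × 0.453 g H₂O ÷ 18.015 g/mol = 0.05029 mol
mass % C = 0.2757 g ÷ 0.325 g × 100%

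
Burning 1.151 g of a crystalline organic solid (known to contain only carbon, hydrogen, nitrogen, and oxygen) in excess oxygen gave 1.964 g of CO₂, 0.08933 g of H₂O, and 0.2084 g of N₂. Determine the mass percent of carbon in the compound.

46.57%

mol C = 1.964 g CO₂ ÷ 44.009 g/mol = 0.044627 mol
mol H = 2 × 0.08933 g H₂O ÷ 18.015 g/mol = 0.0099173 mol
mol N = 2 × 0.2084 g N₂ ÷ 28.014 g/mol = 0.014878 mol
mass O = 1.151 − (0.53602 + 0.0099966 + 0.20840) = 0.39659 g → mol O = 0.39659 ÷ 15.999 = 0.024788 mol
mass % C = 0.53602 g ÷ 1.151 g × 100%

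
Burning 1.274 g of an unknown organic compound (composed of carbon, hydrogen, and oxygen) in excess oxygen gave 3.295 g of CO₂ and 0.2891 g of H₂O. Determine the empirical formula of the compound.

mol C = 3.295 g CO₂ ÷ 44.009 g/mol = 0.074871 mol
mol H = 2 × 0.2891 g H₂O ÷ 18.015 g/mol = 0.032095 mol
mass O = 1.274 − (0.89928 + 0.032352) = 0.34237 g → mol O = 0.34237 ÷ 15.999 = 0.021400 mol
Divide by the smallest (0.021400 mol): C 3.499, H 1.500, O 1.000
Multiplying each by 2 gives whole numbers: C 7.00, H 3.00, O 2.00

C7H3O2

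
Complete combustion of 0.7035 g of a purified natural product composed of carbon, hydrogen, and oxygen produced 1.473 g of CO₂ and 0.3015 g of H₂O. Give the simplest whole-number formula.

C2H2O

mol C = 1.473 g CO₂ ÷ 44.009 g/mol = 0.033470 mol
mol H = 2 × 0.3015 g H₂O ÷ 18.015 g/mol = 0.033472 mol
mass O = 0.7035 − (0.40201 + 0.033740) = 0.26775 g → mol O = 0.26775 ÷ 15.999 = 0.016735 mol
Divide by the smallest (0.016735 mol): C 2.000, H 2.000, O 1.000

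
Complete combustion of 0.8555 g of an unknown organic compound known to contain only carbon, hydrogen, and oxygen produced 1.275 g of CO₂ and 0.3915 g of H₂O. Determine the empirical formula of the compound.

C2H3O2

mol C = 1.275 g CO₂ ÷ 44.009 g/mol = 0.028971 mol
mol H = 2 × 0.3915 g H₂O ÷ 18.015 g/mol = 0.043464 mol
mass O = 0.8555 − (0.34797 + 0.043811) = 0.46371 g → mol O = 0.46371 ÷ 15.999 = 0.028984 mol
Divide by the smallest (0.028971 mol): C 1.000, H 1.500, O 1.000
Multiplying each by 2 gives whole numbers: C 2.00, H 3.00, O 2.00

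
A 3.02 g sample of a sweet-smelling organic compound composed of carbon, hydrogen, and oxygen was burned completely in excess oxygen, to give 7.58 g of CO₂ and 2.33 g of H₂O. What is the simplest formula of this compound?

C4H6O

mol C = 7.58 g CO₂ ÷ 44.009 g/mol = 0.1722 mol
mol H = 2 × 2.33 g H₂O ÷ 18.015 g/mol = 0.2587 mol
mass O = 3.02 − (2.069 + 0.2607) = 0.6905 g → mol O = 0.6905 ÷ 15.999 = 0.04316 mol
Divide by the smallest (0.04316 mol): C 3.991, H 5.993, O 1.000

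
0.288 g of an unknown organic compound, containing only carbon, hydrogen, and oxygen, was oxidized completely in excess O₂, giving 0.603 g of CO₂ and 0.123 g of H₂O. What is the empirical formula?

C2H2O

mol C = 0.603 g CO₂ ÷ 44.009 g/mol = 0.01370 mol
mol H = 2 × 0.123 g H₂O ÷ 18.015 g/mol = 0.01366 mol
mass O = 0.288 − (0.1646 + 0.01376) = 0.1097 g → mol O = 0.1097 ÷ 15.999 = 0.006854 mol
Divide by the smallest (0.006854 mol): C 1.999, H 1.992, O 1.000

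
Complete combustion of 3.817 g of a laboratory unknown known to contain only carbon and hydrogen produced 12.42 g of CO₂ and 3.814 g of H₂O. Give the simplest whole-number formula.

C2H3

mol C = 12.42 g CO₂ ÷ 44.009 g/mol = 0.28222 mol
mol H = 2 × 3.814 g H₂O ÷ 18.015 g/mol = 0.42342 mol
Divide by the smallest (0.28222 mol): C 1.000, H 1.500
Multiplying each by 2 gives whole numbers: C 2.00, H 3.00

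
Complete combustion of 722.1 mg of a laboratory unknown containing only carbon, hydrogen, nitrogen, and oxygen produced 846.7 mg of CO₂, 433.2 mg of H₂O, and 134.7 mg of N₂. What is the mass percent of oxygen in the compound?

42.63%

mol C = 0.8467 g CO₂ ÷ 44.009 g/mol = 0.019239 mol
mol H = 2 × 0.4332 g H₂O ÷ 18.015 g/mol = 0.048093 mol
mol N = 2 × 0.1347 g N₂ ÷ 28.014 g/mol = 0.0096166 mol
mass O = 0.7221 − (0.23108 + 0.048478 + 0.13470) = 0.30784 g → mol O = 0.30784 ÷ 15.999 = 0.019241 mol
mass % O = 0.30784 g ÷ 0.7221 g × 100%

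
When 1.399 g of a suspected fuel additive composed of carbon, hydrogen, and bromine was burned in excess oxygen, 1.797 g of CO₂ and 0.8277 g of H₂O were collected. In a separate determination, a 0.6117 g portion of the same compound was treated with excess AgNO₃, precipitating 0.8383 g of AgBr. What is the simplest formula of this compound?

mol C = 1.797 g CO₂ ÷ 44.009 g/mol = 0.040833 mol
mol H = 2 × 0.8277 g H₂O ÷ 18.015 g/mol = 0.091890 mol
From the AgBr data: mol Br per gram of compound = (0.8383 ÷ 187.772) ÷ 0.6117 = 0.0072984 mol/g, so in the 1.399 g combustion sample mol Br = 0.010211 mol
Divide by the smallest (0.010211 mol): C 3.999, H 9.000, Br 1.000

C4H9Br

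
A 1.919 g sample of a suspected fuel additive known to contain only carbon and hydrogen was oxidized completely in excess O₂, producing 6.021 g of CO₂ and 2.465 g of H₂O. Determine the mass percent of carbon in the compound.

mol C = 6.021 g CO₂ ÷ 44.009 g/mol = 0.13681 mol
mol H = 2 × 2.465 g H₂O ÷ 18.015 g/mol = 0.27366 mol
mass % C = 1.6433 g ÷ 1.919 g × 100%

85.63%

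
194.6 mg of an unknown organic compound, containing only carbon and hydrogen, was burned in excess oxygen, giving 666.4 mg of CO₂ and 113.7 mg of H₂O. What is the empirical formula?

mol C = 0.6664 g CO₂ ÷ 44.009 g/mol = 0.015142 mol
mol H = 2 × 0.1137 g H₂O ÷ 18.015 g/mol = 0.012623 mol
Divide by the smallest (0.012623 mol): C 1.200, H 1.000
Multiplying each by 5 gives whole numbers: C 6.00, H 5.00

C6H5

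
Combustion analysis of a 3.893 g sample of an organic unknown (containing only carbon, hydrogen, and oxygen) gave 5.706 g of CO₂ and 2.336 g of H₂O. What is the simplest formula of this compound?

mol C = 5.706 g CO₂ ÷ 44.009 g/mol = 0.12966 mol
mol H = 2 × 2.336 g H₂O ÷ 18.015 g/mol = 0.25934 mol
mass O = 3.893 − (1.5573 + 0.26141) = 2.0743 g → mol O = 2.0743 ÷ 15.999 = 0.12965 mol
Divide by the smallest (0.12965 mol): C 1.000, H 2.000, O 1.000

CH2O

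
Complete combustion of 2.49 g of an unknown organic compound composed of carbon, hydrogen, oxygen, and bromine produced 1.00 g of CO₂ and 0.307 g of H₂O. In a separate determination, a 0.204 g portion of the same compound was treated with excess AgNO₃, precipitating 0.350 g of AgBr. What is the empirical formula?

C2H3Br2O2

mol C = 1.00 g CO₂ ÷ 44.009 g/mol = 0.02272 mol
mol H = 2 × 0.307 g H₂O ÷ 18.015 g/mol = 0.03408 mol
From the AgBr data: mol Br per gram of compound = (0.350 ÷ 187.772) ÷ 0.204 = 0.009137 mol/g, so in the 2.49 g combustion sample mol Br = 0.02275 mol
mass O = 2.49 − (0.2729 + 0.03436 + 1.818) = 0.3648 g → mol O = 0.3648 ÷ 15.999 = 0.02280 mol
Divide by the smallest (0.02272 mol): C 1.000, H 1.500, Br 1.001, O 1.003
Multiplying each by 2 gives whole numbers: C 2.00, H 3.00, Br 2.00, O 2.01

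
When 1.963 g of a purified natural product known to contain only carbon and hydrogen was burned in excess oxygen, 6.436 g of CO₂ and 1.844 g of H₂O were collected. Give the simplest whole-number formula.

mol C = 6.436 g CO₂ ÷ 44.009 g/mol = 0.14624 mol
mol H = 2 × 1.844 g H₂O ÷ 18.015 g/mol = 0.20472 mol
Divide by the smallest (0.14624 mol): C 1.000, H 1.400
Multiplying each by 5 gives whole numbers: C 5.00, H 7.00

C5H7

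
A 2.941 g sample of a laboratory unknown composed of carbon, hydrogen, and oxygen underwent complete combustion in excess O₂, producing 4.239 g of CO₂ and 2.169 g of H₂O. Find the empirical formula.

C2H5O2

mol C = 4.239 g CO₂ ÷ 44.009 g/mol = 0.096321 mol
mol H = 2 × 2.169 g H₂O ÷ 18.015 g/mol = 0.24080 mol
mass O = 2.941 − (1.1569 + 0.24273) = 1.5414 g → mol O = 1.5414 ÷ 15.999 = 0.096341 mol
Divide by the smallest (0.096321 mol): C 1.000, H 2.500, O 1.000
Multiplying each by 2 gives whole numbers: C 2.00, H 5.00, O 2.00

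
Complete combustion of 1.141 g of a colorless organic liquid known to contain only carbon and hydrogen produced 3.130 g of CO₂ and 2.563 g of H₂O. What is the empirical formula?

CH4

mol C = 3.130 g CO₂ ÷ 44.009 g/mol = 0.071122 mol
mol H = 2 × 2.563 g H₂O ÷ 18.015 g/mol = 0.28454 mol
Divide by the smallest (0.071122 mol): C 1.000, H 4.001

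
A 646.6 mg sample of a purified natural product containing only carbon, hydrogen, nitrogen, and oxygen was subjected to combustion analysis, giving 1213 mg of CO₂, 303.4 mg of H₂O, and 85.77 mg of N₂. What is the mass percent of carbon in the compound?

mol C = 1.213 g CO₂ ÷ 44.009 g/mol = 0.027563 mol
mol H = 2 × 0.3034 g H₂O ÷ 18.015 g/mol = 0.033683 mol
mol N = 2 × 0.08577 g N₂ ÷ 28.014 g/mol = 0.0061234 mol
mass O = 0.6466 − (0.33105 + 0.033953 + 0.085770) = 0.19582 g → mol O = 0.19582 ÷ 15.999 = 0.012240 mol
mass % C = 0.33105 g ÷ 0.6466 g × 100%

51.20%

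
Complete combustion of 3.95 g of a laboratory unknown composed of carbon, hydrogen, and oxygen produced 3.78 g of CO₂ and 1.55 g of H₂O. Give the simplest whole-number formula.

mol C = 3.78 g CO₂ ÷ 44.009 g/mol = 0.08589 mol
mol H = 2 × 1.55 g H₂O ÷ 18.015 g/mol = 0.1721 mol
mass O = 3.95 − (1.032 + 0.1735) = 2.745 g → mol O = 2.745 ÷ 15.999 = 0.1716 mol
Divide by the smallest (0.08589 mol): C 1.000, H 2.003, O 1.997

CH2O2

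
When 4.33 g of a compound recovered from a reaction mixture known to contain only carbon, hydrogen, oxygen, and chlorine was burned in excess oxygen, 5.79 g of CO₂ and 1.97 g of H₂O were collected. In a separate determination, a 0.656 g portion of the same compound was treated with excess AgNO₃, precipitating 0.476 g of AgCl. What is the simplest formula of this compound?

C6H10ClO5

mol C = 5.79 g CO₂ ÷ 44.009 g/mol = 0.1316 mol
mol H = 2 × 1.97 g H₂O ÷ 18.015 g/mol = 0.2187 mol
From the AgCl data: mol Cl per gram of compound = (0.476 ÷ 143.318) ÷ 0.656 = 0.005063 mol/g, so in the 4.33 g combustion sample mol Cl = 0.02192 mol
mass O = 4.33 − (1.580 + 0.2205 + 0.7772) = 1.752 g → mol O = 1.752 ÷ 15.999 = 0.1095 mol
Divide by the smallest (0.02192 mol): C 6.001, H 9.976, Cl 1.000, O 4.996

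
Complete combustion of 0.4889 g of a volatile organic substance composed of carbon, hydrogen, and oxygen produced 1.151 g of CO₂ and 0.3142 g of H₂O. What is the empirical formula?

mol C = 1.151 g CO₂ ÷ 44.009 g/mol = 0.026154 mol
mol H = 2 × 0.3142 g H₂O ÷ 18.015 g/mol = 0.034882 mol
mass O = 0.4889 − (0.31413 + 0.035161) = 0.13961 g → mol O = 0.13961 ÷ 15.999 = 0.0087259 mol
Divide by the smallest (0.0087259 mol): C 2.997, H 3.998, O 1.000

C3H4O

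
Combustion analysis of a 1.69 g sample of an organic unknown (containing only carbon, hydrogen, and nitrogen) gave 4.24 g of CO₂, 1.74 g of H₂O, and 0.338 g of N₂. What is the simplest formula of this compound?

C4H8N

mol C = 4.24 g CO₂ ÷ 44.009 g/mol = 0.09634 mol
mol H = 2 × 1.74 g H₂O ÷ 18.015 g/mol = 0.1932 mol
mol N = 2 × 0.338 g N₂ ÷ 28.014 g/mol = 0.02413 mol
Divide by the smallest (0.02413 mol): C 3.993, H 8.005, N 1.000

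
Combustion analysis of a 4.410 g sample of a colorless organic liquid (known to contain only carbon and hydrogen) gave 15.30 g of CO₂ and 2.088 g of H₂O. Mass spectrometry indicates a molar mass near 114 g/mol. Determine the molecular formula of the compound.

C9H6

mol C = 15.30 g CO₂ ÷ 44.009 g/mol = 0.34766 mol
mol H = 2 × 2.088 g H₂O ÷ 18.015 g/mol = 0.23181 mol
Divide by the smallest (0.23181 mol): C 1.500, H 1.000
Multiplying each by 2 gives whole numbers: C 3.00, H 2.00
Empirical formula: C3H2
Empirical-formula mass = 38.05 g/mol; 114 ÷ 38.05 ≈ 3, so the molecular formula is C9H6.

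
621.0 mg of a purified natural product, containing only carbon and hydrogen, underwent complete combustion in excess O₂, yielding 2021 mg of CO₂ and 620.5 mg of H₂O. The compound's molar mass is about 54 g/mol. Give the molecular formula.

C4H6

mol C = 2.021 g CO₂ ÷ 44.009 g/mol = 0.045922 mol
mol H = 2 × 0.6205 g H₂O ÷ 18.015 g/mol = 0.068887 mol
Divide by the smallest (0.045922 mol): C 1.000, H 1.500
Multiplying each by 2 gives whole numbers: C 2.00, H 3.00
Empirical formula: C2H3
Empirical-formula mass = 27.05 g/mol; 54 ÷ 27.05 ≈ 2, so the molecular formula is C4H6.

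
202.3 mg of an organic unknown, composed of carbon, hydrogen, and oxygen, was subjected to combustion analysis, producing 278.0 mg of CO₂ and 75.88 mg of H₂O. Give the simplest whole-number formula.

mol C = 0.2780 g CO₂ ÷ 44.009 g/mol = 0.0063169 mol
mol H = 2 × 0.07588 g H₂O ÷ 18.015 g/mol = 0.0084241 mol
mass O = 0.2023 − (0.075872 + 0.0084915) = 0.11794 g → mol O = 0.11794 ÷ 15.999 = 0.0073715 mol
Divide by the smallest (0.0063169 mol): C 1.000, H 1.334, O 1.167
Multiplying each by 6 gives whole numbers: C 6.00, H 8.00, O 7.00

C6H8O7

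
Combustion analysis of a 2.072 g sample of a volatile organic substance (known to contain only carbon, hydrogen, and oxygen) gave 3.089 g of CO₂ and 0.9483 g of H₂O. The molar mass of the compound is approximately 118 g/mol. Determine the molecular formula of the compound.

C4H6O4

mol C = 3.089 g CO₂ ÷ 44.009 g/mol = 0.070190 mol
mol H = 2 × 0.9483 g H₂O ÷ 18.015 g/mol = 0.10528 mol
mass O = 2.072 − (0.84305 + 0.10612) = 1.1228 g → mol O = 1.1228 ÷ 15.999 = 0.070181 mol
Divide by the smallest (0.070181 mol): C 1.000, H 1.500, O 1.000
Multiplying each by 2 gives whole numbers: C 2.00, H 3.00, O 2.00
Empirical formula: C2H3O2
Empirical-formula mass = 59.04 g/mol; 118 ÷ 59.04 ≈ 2, so the molecular formula is C4H6O4.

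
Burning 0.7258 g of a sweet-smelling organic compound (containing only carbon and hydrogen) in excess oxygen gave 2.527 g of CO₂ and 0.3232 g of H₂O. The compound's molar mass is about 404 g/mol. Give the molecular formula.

C32H20

mol C = 2.527 g CO₂ ÷ 44.009 g/mol = 0.057420 mol
mol H = 2 × 0.3232 g H₂O ÷ 18.015 g/mol = 0.035881 mol
Divide by the smallest (0.035881 mol): C 1.600, H 1.000
Multiplying each by 5 gives whole numbers: C 8.00, H 5.00
Empirical formula: C8H5
Empirical-formula mass = 101.13 g/mol; 404 ÷ 101.13 ≈ 4, so the molecular formula is C32H20.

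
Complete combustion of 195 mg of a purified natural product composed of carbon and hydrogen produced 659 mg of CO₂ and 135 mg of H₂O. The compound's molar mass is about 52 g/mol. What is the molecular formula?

C4H4

mol C = 0.659 g CO₂ ÷ 44.009 g/mol = 0.01497 mol
mol H = 2 × 0.135 g H₂O ÷ 18.015 g/mol = 0.01499 mol
Divide by the smallest (0.01497 mol): C 1.000, H 1.001
Empirical formula: CH
Empirical-formula mass = 13.02 g/mol; 52 ÷ 13.02 ≈ 4, so the molecular formula is C4H4.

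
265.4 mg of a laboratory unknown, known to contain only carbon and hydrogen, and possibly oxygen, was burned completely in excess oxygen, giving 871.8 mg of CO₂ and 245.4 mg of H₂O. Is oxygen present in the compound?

no

mol C = 0.8718 g CO₂ ÷ 44.009 g/mol = 0.019810 mol
mol H = 2 × 0.2454 g H₂O ÷ 18.015 g/mol = 0.027244 mol
C and H together account for 0.26539 g — essentially the entire 0.2654 g sample — so the compound contains no oxygen.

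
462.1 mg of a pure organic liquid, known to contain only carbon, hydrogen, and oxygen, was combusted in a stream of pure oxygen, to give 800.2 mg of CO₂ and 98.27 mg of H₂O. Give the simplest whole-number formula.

C5H3O4

mol C = 0.8002 g CO₂ ÷ 44.009 g/mol = 0.018183 mol
mol H = 2 × 0.09827 g H₂O ÷ 18.015 g/mol = 0.010910 mol
mass O = 0.4621 − (0.21839 + 0.010997) = 0.23271 g → mol O = 0.23271 ÷ 15.999 = 0.014545 mol
Divide by the smallest (0.010910 mol): C 1.667, H 1.000, O 1.333
Multiplying each by 3 gives whole numbers: C 5.00, H 3.00, O 4.00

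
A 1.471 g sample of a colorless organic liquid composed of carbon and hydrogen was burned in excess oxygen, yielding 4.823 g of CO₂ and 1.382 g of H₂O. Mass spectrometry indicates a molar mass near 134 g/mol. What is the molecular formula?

mol C = 4.823 g CO₂ ÷ 44.009 g/mol = 0.10959 mol
mol H = 2 × 1.382 g H₂O ÷ 18.015 g/mol = 0.15343 mol
Divide by the smallest (0.10959 mol): C 1.000, H 1.400
Multiplying each by 5 gives whole numbers: C 5.00, H 7.00
Empirical formula: C5H7
Empirical-formula mass = 67.11 g/mol; 134 ÷ 67.11 ≈ 2, so the molecular formula is C10H14.

C10H14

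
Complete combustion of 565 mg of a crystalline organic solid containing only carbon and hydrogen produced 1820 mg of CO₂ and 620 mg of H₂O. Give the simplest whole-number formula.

mol C = 1.82 g CO₂ ÷ 44.009 g/mol = 0.04136 mol
mol H = 2 × 0.620 g H₂O ÷ 18.015 g/mol = 0.06883 mol
Divide by the smallest (0.04136 mol): C 1.000, H 1.664
Multiplying each by 3 gives whole numbers: C 3.00, H 4.99

C3H5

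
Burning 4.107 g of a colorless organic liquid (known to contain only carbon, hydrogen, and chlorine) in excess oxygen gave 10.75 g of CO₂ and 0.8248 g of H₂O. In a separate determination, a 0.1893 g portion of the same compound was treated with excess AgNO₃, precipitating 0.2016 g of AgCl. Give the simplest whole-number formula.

mol C = 10.75 g CO₂ ÷ 44.009 g/mol = 0.24427 mol
mol H = 2 × 0.8248 g H₂O ÷ 18.015 g/mol = 0.091568 mol
From the AgCl data: mol Cl per gram of compound = (0.2016 ÷ 143.318) ÷ 0.1893 = 0.0074309 mol/g, so in the 4.107 g combustion sample mol Cl = 0.030519 mol
Divide by the smallest (0.030519 mol): C 8.004, H 3.000, Cl 1.000

C8H3Cl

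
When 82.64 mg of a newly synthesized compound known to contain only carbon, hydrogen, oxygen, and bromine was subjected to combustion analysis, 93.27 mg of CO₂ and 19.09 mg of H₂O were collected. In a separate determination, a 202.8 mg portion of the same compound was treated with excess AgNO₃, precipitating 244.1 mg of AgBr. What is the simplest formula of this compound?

mol C = 0.09327 g CO₂ ÷ 44.009 g/mol = 0.0021193 mol
mol H = 2 × 0.01909 g H₂O ÷ 18.015 g/mol = 0.0021193 mol
From the AgBr data: mol Br per gram of compound = (0.2441 ÷ 187.772) ÷ 0.2028 = 0.0064102 mol/g, so in the 0.08264 g combustion sample mol Br = 0.00052974 mol
mass O = 0.08264 − (0.025455 + 0.0021363 + 0.042328) = 0.012720 g → mol O = 0.012720 ÷ 15.999 = 0.00079507 mol
Divide by the smallest (0.00052974 mol): C 4.001, H 4.001, Br 1.000, O 1.501
Multiplying each by 2 gives whole numbers: C 8.00, H 8.00, Br 2.00, O 3.00

C8H8Br2O3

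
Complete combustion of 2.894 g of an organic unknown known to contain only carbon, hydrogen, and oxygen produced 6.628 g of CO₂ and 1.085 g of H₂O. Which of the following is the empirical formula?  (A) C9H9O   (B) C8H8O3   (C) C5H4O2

(C) C5H4O2

mol C = 6.628 g CO₂ ÷ 44.009 g/mol = 0.15061 mol
mol H = 2 × 1.085 g H₂O ÷ 18.015 g/mol = 0.12046 mol
mass O = 2.894 − (1.8089 + 0.12142) = 0.96366 g → mol O = 0.96366 ÷ 15.999 = 0.060232 mol
Divide by the smallest (0.060232 mol): C 2.500, H 2.000, O 1.000
Multiplying each by 2 gives whole numbers: C 5.00, H 4.00, O 2.00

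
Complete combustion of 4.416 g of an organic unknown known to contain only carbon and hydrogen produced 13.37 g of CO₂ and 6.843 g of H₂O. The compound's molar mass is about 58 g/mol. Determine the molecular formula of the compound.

mol C = 13.37 g CO₂ ÷ 44.009 g/mol = 0.30380 mol
mol H = 2 × 6.843 g H₂O ÷ 18.015 g/mol = 0.75970 mol
Divide by the smallest (0.30380 mol): C 1.000, H 2.501
Multiplying each by 2 gives whole numbers: C 2.00, H 5.00
Empirical formula: C2H5
Empirical-formula mass = 29.06 g/mol; 58 ÷ 29.06 ≈ 2, so the molecular formula is C4H10.

C4H10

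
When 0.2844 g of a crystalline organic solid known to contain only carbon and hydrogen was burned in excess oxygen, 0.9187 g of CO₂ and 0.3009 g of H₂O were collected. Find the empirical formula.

mol C = 0.9187 g CO₂ ÷ 44.009 g/mol = 0.020875 mol
mol H = 2 × 0.3009 g H₂O ÷ 18.015 g/mol = 0.033405 mol
Divide by the smallest (0.020875 mol): C 1.000, H 1.600
Multiplying each by 5 gives whole numbers: C 5.00, H 8.00

C5H8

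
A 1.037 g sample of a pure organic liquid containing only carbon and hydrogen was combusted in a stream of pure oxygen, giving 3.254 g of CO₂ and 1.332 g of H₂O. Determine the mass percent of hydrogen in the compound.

mol C = 3.254 g CO₂ ÷ 44.009 g/mol = 0.073939 mol
mol H = 2 × 1.332 g H₂O ÷ 18.015 g/mol = 0.14788 mol
mass % H = 0.14906 g ÷ 1.037 g × 100%

14.37%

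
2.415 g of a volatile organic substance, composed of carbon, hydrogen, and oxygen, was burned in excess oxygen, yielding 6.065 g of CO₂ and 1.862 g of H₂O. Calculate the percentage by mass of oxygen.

mol C = 6.065 g CO₂ ÷ 44.009 g/mol = 0.13781 mol
mol H = 2 × 1.862 g H₂O ÷ 18.015 g/mol = 0.20672 mol
mass O = 2.415 − (1.6553 + 0.20837) = 0.55136 g → mol O = 0.55136 ÷ 15.999 = 0.034462 mol
mass % O = 0.55136 g ÷ 2.415 g × 100%

22.83%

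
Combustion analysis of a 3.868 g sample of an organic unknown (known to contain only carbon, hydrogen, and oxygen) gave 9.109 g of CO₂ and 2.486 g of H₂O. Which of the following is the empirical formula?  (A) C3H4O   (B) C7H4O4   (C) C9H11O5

(A) C3H4O

mol C = 9.109 g CO₂ ÷ 44.009 g/mol = 0.20698 mol
mol H = 2 × 2.486 g H₂O ÷ 18.015 g/mol = 0.27599 mol
mass O = 3.868 − (2.4860 + 0.27820) = 1.1038 g → mol O = 1.1038 ÷ 15.999 = 0.068989 mol
Divide by the smallest (0.068989 mol): C 3.000, H 4.001, O 1.000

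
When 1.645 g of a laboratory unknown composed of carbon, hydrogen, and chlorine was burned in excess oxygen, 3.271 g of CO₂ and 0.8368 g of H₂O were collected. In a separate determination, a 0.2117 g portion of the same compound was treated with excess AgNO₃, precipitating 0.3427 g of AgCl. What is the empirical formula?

mol C = 3.271 g CO₂ ÷ 44.009 g/mol = 0.074326 mol
mol H = 2 × 0.8368 g H₂O ÷ 18.015 g/mol = 0.092900 mol
From the AgCl data: mol Cl per gram of compound = (0.3427 ÷ 143.318) ÷ 0.2117 = 0.011295 mol/g, so in the 1.645 g combustion sample mol Cl = 0.018581 mol
Divide by the smallest (0.018581 mol): C 4.000, H 5.000, Cl 1.000

C4H5Cl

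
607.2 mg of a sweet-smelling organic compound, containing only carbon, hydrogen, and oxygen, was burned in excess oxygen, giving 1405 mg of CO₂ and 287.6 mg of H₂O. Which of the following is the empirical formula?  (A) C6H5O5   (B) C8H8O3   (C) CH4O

mol C = 1.405 g CO₂ ÷ 44.009 g/mol = 0.031925 mol
mol H = 2 × 0.2876 g H₂O ÷ 18.015 g/mol = 0.031929 mol
mass O = 0.6072 − (0.38345 + 0.032184) = 0.19156 g → mol O = 0.19156 ÷ 15.999 = 0.011973 mol
Divide by the smallest (0.011973 mol): C 2.666, H 2.667, O 1.000
Multiplying each by 3 gives whole numbers: C 8.00, H 8.00, O 3.00

(B) C8H8O3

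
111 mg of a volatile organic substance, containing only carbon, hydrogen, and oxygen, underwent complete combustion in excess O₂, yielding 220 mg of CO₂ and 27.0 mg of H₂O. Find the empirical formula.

C5H3O3

mol C = 0.220 g CO₂ ÷ 44.009 g/mol = 0.004999 mol
mol H = 2 × 0.0270 g H₂O ÷ 18.015 g/mol = 0.002998 mol
mass O = 0.111 − (0.06004 + 0.003021) = 0.04794 g → mol O = 0.04794 ÷ 15.999 = 0.002996 mol
Divide by the smallest (0.002996 mol): C 1.668, H 1.000, O 1.000
Multiplying each by 3 gives whole numbers: C 5.01, H 3.00, O 3.00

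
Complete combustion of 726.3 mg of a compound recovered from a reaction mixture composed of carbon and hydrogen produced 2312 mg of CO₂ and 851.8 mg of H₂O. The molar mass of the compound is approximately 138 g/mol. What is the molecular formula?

mol C = 2.312 g CO₂ ÷ 44.009 g/mol = 0.052535 mol
mol H = 2 × 0.8518 g H₂O ÷ 18.015 g/mol = 0.094566 mol
Divide by the smallest (0.052535 mol): C 1.000, H 1.800
Multiplying each by 5 gives whole numbers: C 5.00, H 9.00
Empirical formula: C5H9
Empirical-formula mass = 69.13 g/mol; 138 ÷ 69.13 ≈ 2, so the molecular formula is C10H18.

C10H18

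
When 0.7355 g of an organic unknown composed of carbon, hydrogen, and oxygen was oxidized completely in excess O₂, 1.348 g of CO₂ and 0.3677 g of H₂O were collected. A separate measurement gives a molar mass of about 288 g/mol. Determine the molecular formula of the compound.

C12H16O8

mol C = 1.348 g CO₂ ÷ 44.009 g/mol = 0.030630 mol
mol H = 2 × 0.3677 g H₂O ÷ 18.015 g/mol = 0.040822 mol
mass O = 0.7355 − (0.36790 + 0.041148) = 0.32645 g → mol O = 0.32645 ÷ 15.999 = 0.020405 mol
Divide by the smallest (0.020405 mol): C 1.501, H 2.001, O 1.000
Multiplying each by 2 gives whole numbers: C 3.00, H 4.00, O 2.00
Empirical formula: C3H4O2
Empirical-formula mass = 72.06 g/mol; 288 ÷ 72.06 ≈ 4, so the molecular formula is C12H16O8.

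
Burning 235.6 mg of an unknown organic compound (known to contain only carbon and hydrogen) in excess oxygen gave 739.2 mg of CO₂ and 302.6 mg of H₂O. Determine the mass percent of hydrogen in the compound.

14.37%

mol C = 0.7392 g CO₂ ÷ 44.009 g/mol = 0.016797 mol
mol H = 2 × 0.3026 g H₂O ÷ 18.015 g/mol = 0.033594 mol
mass % H = 0.033863 g ÷ 0.2356 g × 100%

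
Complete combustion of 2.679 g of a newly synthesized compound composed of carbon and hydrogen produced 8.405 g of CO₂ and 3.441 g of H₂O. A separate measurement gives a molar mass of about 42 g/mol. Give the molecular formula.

mol C = 8.405 g CO₂ ÷ 44.009 g/mol = 0.19098 mol
mol H = 2 × 3.441 g H₂O ÷ 18.015 g/mol = 0.38201 mol
Divide by the smallest (0.19098 mol): C 1.000, H 2.000
Empirical formula: CH2
Empirical-formula mass = 14.03 g/mol; 42 ÷ 14.03 ≈ 3, so the molecular formula is C3H6.

C3H6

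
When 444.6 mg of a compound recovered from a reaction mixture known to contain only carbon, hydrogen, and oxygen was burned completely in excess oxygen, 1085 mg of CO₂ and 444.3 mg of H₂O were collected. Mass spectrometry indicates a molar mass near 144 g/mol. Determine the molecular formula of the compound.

mol C = 1.085 g CO₂ ÷ 44.009 g/mol = 0.024654 mol
mol H = 2 × 0.4443 g H₂O ÷ 18.015 g/mol = 0.049326 mol
mass O = 0.4446 − (0.29612 + 0.049720) = 0.098760 g → mol O = 0.098760 ÷ 15.999 = 0.0061729 mol
Divide by the smallest (0.0061729 mol): C 3.994, H 7.991, O 1.000
Empirical formula: C4H8O
Empirical-formula mass = 72.11 g/mol; 144 ÷ 72.11 ≈ 2, so the molecular formula is C8H16O2.

C8H16O2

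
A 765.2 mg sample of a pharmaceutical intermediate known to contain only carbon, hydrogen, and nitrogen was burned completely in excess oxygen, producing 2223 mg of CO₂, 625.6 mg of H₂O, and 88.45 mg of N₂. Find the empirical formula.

mol C = 2.223 g CO₂ ÷ 44.009 g/mol = 0.050512 mol
mol H = 2 × 0.6256 g H₂O ÷ 18.015 g/mol = 0.069453 mol
mol N = 2 × 0.08845 g N₂ ÷ 28.014 g/mol = 0.0063147 mol
Divide by the smallest (0.0063147 mol): C 7.999, H 10.999, N 1.000

C8H11N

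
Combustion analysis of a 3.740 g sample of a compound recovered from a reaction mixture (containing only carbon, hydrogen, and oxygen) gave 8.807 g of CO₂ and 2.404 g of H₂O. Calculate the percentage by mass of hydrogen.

mol C = 8.807 g CO₂ ÷ 44.009 g/mol = 0.20012 mol
mol H = 2 × 2.404 g H₂O ÷ 18.015 g/mol = 0.26689 mol
mass O = 3.740 − (2.4036 + 0.26902) = 1.0674 g → mol O = 1.0674 ÷ 15.999 = 0.066714 mol
mass % H = 0.26902 g ÷ 3.740 g × 100%

7.19%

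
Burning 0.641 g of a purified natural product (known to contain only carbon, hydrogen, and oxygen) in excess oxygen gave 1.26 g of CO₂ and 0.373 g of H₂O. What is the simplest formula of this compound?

C9H13O5

mol C = 1.26 g CO₂ ÷ 44.009 g/mol = 0.02863 mol
mol H = 2 × 0.373 g H₂O ÷ 18.015 g/mol = 0.04141 mol
mass O = 0.641 − (0.3439 + 0.04174) = 0.2554 g → mol O = 0.2554 ÷ 15.999 = 0.01596 mol
Divide by the smallest (0.01596 mol): C 1.794, H 2.594, O 1.000
Multiplying each by 5 gives whole numbers: C 8.97, H 12.97, O 5.00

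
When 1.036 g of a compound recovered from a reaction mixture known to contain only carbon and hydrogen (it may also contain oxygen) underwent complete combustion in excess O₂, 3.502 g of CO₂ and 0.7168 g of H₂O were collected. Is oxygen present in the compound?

mol C = 3.502 g CO₂ ÷ 44.009 g/mol = 0.079575 mol
mol H = 2 × 0.7168 g H₂O ÷ 18.015 g/mol = 0.079578 mol
C and H together account for 1.0360 g — essentially the entire 1.036 g sample — so the compound contains no oxygen.

no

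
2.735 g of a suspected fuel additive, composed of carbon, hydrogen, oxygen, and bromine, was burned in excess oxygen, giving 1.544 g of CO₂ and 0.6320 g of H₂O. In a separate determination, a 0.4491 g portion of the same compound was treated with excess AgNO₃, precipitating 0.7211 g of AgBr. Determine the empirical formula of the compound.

mol C = 1.544 g CO₂ ÷ 44.009 g/mol = 0.035084 mol
mol H = 2 × 0.6320 g H₂O ÷ 18.015 g/mol = 0.070164 mol
From the AgBr data: mol Br per gram of compound = (0.7211 ÷ 187.772) ÷ 0.4491 = 0.0085511 mol/g, so in the 2.735 g combustion sample mol Br = 0.023387 mol
mass O = 2.735 − (0.42139 + 0.070725 + 1.8687) = 0.37415 g → mol O = 0.37415 ÷ 15.999 = 0.023386 mol
Divide by the smallest (0.023386 mol): C 1.500, H 3.000, Br 1.000, O 1.000
Multiplying each by 2 gives whole numbers: C 3.00, H 6.00, Br 2.00, O 2.00

C3H6Br2O2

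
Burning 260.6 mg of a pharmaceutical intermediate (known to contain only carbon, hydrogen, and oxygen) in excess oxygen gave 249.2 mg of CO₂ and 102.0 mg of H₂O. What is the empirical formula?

mol C = 0.2492 g CO₂ ÷ 44.009 g/mol = 0.0056625 mol
mol H = 2 × 0.1020 g H₂O ÷ 18.015 g/mol = 0.011324 mol
mass O = 0.2606 − (0.068012 + 0.011414) = 0.18117 g → mol O = 0.18117 ÷ 15.999 = 0.011324 mol
Divide by the smallest (0.0056625 mol): C 1.000, H 2.000, O 2.000

CH2O2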